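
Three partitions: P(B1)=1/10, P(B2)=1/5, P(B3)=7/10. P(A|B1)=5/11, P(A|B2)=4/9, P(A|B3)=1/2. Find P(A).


P(A) = P(A|B1)P(B1) + P(A|B2)P(B2) + P(A|B3)P(B3)
= 5/11*1/10 + 4/9*1/5 + 1/2*7/10
= 1/22 + 4/45 + 7/20 = 959/1980

959/1980


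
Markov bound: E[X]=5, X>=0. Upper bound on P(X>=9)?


Markov: P(X >= a) <= E[X]/a
P(X >= 9) <= 5/9

5/9


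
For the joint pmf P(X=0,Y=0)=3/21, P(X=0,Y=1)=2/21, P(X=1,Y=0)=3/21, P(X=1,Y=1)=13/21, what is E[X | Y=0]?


P(Y=0) = 6/21
E[X|Y=0] = (0*3 + 1*3)/6 = 3/6 = 1/2

1/2


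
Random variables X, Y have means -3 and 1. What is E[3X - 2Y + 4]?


E[3X - 2Y + 4] = 3*E[X] - 2*E[Y] + 4
= (3)*(-3) + (-2)*(1) + (4)
= -9 - 2 + 4 = -7

-7


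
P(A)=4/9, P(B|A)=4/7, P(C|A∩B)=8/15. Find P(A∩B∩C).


P(A∩B∩C) = P(A) * P(B|A) * P(C|A∩B)
= 4/9 * 4/7 * 8/15
= 16/63 * 8/15 = 128/945

128/945


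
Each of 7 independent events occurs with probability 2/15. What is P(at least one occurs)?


P(at least one) = 1 - P(none)
P(none) = (1 - 2/15)^7 = (13/15)^7 = 62748517/170859375
P(at least one) = 1 - 62748517/170859375 = 108110858/170859375

108110858/170859375


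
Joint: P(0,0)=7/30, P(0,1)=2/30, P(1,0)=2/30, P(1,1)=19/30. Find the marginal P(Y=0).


P(Y=0) = P(0,0)+P(1,0) = 7/30 + 2/30 = 9/30 = 3/10

3/10


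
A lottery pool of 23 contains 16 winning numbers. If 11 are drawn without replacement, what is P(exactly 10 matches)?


P(X=10) = C(16,10)*C(7,1) / C(23,11)
= 8008*7 / 1352078
= 56056/1352078 = 308/7429

308/7429


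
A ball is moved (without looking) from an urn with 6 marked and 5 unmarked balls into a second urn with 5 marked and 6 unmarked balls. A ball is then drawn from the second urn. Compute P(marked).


P(transfer marked) = 6/11; P(transfer unmarked) = 5/11
If marked transferred: Urn II has 6 marked of 12, so P(marked|marked moved) = 1/2
If unmarked transferred: Urn II has 5 marked of 12, so P(marked|unmarked moved) = 5/12
By total probability: P(marked) = 6/11*1/2 + 5/11*5/12 = 61/132

61/132


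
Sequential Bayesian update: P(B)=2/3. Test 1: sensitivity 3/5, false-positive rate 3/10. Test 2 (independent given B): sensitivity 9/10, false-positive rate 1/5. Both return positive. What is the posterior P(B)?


After test 1: P(+) = 3/5*2/3 + 3/10*1/3 = 1/2
P(B|+) = (2/5)/(1/2) = 4/5
After test 2 (use post1 as new prior): P(+) = 9/10*4/5 + 1/5*1/5 = 19/25
P(B|+,+) = (18/25)/(19/25) = 18/19

18/19


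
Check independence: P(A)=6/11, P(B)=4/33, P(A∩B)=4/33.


P(A)*P(B) = 6/11*4/33 = 8/121
P(A∩B) = 4/33 != 8/121, so not independent

No, A and B are not independent


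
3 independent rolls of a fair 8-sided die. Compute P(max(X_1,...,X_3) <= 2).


P(max <= 2) = P(all X_i <= 2) = (P(X_1 <= 2))^3
= (2/8)^3 = (1/4)^3 = 1/64

1/64


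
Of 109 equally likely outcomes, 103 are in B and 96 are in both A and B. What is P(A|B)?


P(A|B) = P(A∩B)/P(B) = (96/109)/(103/109) = 96/103

96/103


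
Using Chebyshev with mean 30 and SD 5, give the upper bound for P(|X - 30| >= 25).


k = 25/5 = 5
Chebyshev: P(|X-mu| >= k*sigma) <= 1/k^2 = 1/5^2 = 1/25

1/25


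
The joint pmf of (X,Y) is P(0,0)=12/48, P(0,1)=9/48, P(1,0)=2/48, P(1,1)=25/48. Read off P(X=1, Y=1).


Read from table: P(X=1, Y=1) = 25/48

25/48


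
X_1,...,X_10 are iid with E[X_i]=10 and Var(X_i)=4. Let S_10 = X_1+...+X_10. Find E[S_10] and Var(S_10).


E[S_n] = n*mu = 10*10 = 100
Var(S_n) = n*sigma^2 = 10*4 = 40

E[S_10]=100, Var(S_10)=40


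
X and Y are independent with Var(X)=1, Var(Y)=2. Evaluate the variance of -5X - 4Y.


Independence => Cov(X,Y)=0
Var(-5X - 4Y) = (-5)^2*Var(X) + (-4)^2*Var(Y)
= 25*1 + 16*2 = 57

57


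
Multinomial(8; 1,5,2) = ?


8! = 40320
Denominator: 1!=1 * 5!=120 * 2!=2
Coefficient = 40320 / 240 = 168

168


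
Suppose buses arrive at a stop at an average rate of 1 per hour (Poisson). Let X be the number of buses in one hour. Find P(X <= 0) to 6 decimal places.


P(X<=0) = e^(-1)*1^0/0!
≈ 0.3678794412
≈ 0.367879

0.367879


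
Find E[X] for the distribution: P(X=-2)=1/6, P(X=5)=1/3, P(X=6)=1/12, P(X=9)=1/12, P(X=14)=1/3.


E[X] = sum(x * P(x))
= -2*1/6 + 5*1/3 + 6*1/12 + 9*1/12 + 14*1/3
= 29/4

29/4


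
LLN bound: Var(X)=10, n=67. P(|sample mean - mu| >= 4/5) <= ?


Var(Xbar) = Var(X)/n = 10/67
Chebyshev: P(|Xbar-mu| >= 4/5) <= Var(Xbar)/(4/5)^2 = (10/67)/(16/25) = 125/536

125/536


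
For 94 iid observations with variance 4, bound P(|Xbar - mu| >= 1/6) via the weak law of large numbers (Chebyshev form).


Var(Xbar) = Var(X)/n = 4/94
Chebyshev: P(|Xbar-mu| >= 1/6) <= Var(Xbar)/(1/6)^2 = (2/47)/(1/36) = 72/47
Bound exceeds 1, so trivial bound: 1

1


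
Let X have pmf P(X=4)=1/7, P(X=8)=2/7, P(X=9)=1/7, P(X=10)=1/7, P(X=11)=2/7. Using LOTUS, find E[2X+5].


E[2X+5] = sum(g(x)*P(x))
= 13*1/7 + 21*2/7 + 23*1/7 + 25*1/7 + 27*2/7
= 157/7

157/7


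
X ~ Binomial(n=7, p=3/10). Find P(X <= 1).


P(X<=1) = P(X=0) + P(X=1)
= 823543/10000000 + 2470629/10000000
= 823543/2500000

823543/2500000


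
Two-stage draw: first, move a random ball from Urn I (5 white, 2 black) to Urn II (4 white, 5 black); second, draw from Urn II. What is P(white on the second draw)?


P(transfer white) = 5/7; P(transfer black) = 2/7
If white transferred: Urn II has 5 white of 10, so P(white|white moved) = 1/2
If black transferred: Urn II has 4 white of 10, so P(white|black moved) = 2/5
By total probability: P(white) = 5/7*1/2 + 2/7*2/5 = 33/70

33/70


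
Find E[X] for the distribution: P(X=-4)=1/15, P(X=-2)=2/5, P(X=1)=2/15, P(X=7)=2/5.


E[X] = sum(x * P(x))
= -4*1/15 - 2*2/5 + 1*2/15 + 7*2/5
= 28/15

28/15


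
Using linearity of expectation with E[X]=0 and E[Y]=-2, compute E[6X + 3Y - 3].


E[6X + 3Y - 3] = 6*E[X] + 3*E[Y] - 3
= (6)*(0) + (3)*(-2) + (-3)
= 0 - 6 - 3 = -9

-9


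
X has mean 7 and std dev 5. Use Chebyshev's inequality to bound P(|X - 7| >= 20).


k = 20/5 = 4
Chebyshev: P(|X-mu| >= k*sigma) <= 1/k^2 = 1/4^2 = 1/16

1/16


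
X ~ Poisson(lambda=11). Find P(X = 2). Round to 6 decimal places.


P(X=2) = e^(-11) * 11^2 / 2!
≈ 0.00001670170079 * 121 / 2
≈ 0.001010

0.001010


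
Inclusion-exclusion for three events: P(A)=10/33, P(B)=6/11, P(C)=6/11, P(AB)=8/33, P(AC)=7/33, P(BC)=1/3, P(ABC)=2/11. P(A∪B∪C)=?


P(A∪B∪C) = P(A)+P(B)+P(C) - P(AB)-P(AC)-P(BC) + P(ABC)
= 10/33+6/11+6/11 - 8/33-7/33-1/3 + 2/11
= 26/33

26/33


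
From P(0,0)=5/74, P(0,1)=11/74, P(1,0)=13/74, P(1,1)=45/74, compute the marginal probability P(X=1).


P(X=1) = P(1,0)+P(1,1) = 13/74 + 45/74 = 58/74 = 29/37

29/37


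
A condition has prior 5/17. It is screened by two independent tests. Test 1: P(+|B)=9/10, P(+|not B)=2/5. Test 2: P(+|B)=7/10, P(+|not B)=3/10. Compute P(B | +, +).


After test 1: P(+) = 9/10*5/17 + 2/5*12/17 = 93/170
P(B|+) = (9/34)/(93/170) = 15/31
After test 2 (use post1 as new prior): P(+) = 7/10*15/31 + 3/10*16/31 = 153/310
P(B|+,+) = (21/62)/(153/310) = 35/51

35/51


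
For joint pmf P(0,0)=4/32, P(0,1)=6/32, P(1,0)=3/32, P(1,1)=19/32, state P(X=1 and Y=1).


Read from table: P(X=1, Y=1) = 19/32

19/32


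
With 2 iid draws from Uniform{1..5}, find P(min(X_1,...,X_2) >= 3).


P(min >= 3) = P(all X_i >= 3) = (P(X_1 >= 3))^2
= (3/5)^2 = 9/25

9/25


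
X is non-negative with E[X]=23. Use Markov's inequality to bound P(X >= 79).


Markov: P(X >= a) <= E[X]/a
P(X >= 79) <= 23/79

23/79


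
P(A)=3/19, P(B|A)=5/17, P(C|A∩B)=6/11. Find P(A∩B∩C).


P(A∩B∩C) = P(A) * P(B|A) * P(C|A∩B)
= 3/19 * 5/17 * 6/11
= 15/323 * 6/11 = 90/3553

90/3553


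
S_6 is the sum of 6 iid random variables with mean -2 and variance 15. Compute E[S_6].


E[S_n] = n*E[X_1] = 6*-2 = -12

-12


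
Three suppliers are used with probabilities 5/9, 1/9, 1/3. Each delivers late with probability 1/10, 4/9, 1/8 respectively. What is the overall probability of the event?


P(A) = P(A|B1)P(B1) + P(A|B2)P(B2) + P(A|B3)P(B3)
= 1/10*5/9 + 4/9*1/9 + 1/8*1/3
= 1/18 + 4/81 + 1/24 = 95/648

95/648


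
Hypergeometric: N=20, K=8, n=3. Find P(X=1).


P(X=1) = C(8,1)*C(12,2) / C(20,3)
= 8*66 / 1140
= 528/1140 = 44/95

44/95


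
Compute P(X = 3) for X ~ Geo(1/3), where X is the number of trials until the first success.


P(X=3) = (1-p)^2 * p = (2/3)^2 * 1/3
= 4/9 * 1/3 = 4/27

4/27


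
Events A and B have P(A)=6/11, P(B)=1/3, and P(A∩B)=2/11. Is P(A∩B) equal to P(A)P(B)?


P(A)*P(B) = 6/11*1/3 = 2/11
P(A∩B) = 2/11, which equals P(A)P(B), so independent

Yes, A and B are independent


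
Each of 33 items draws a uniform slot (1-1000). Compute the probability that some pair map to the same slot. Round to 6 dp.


P(all different) = prod((1000-i)/1000 for i=0..32) = 0.586364
P(at least one match) = 1 - 0.586364 = 0.413636

0.413636


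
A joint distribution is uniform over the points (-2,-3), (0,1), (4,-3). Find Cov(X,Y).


E[X]=2/3, E[Y]=-5/3, E[XY]=-2
Cov(X,Y) = E[XY] - E[X]E[Y] = -2 - 2/3*-5/3 = -8/9

-8/9


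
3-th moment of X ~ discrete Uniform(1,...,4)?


E[X^3] = (1/4) * sum(x^3 for x=1..4)
= 100/4 = 25

25


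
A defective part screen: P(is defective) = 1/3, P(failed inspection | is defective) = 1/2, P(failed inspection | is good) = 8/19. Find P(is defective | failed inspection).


P(A) = P(A|B)P(B) + P(A|B')P(B') = 1/2*1/3 + 8/19*2/3 = 17/38
P(B|A) = P(A|B)P(B)/P(A) = (1/6)/(17/38) = 19/51

19/51


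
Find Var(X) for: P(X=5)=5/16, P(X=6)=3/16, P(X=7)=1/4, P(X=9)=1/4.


E[X] = 107/16, E[X^2] = 753/16
Var(X) = E[X^2] - (E[X])^2 = 753/16 - (107/16)^2 = 599/256

599/256


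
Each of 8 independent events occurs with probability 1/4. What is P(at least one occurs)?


P(at least one) = 1 - P(none)
P(none) = (1 - 1/4)^8 = (3/4)^8 = 6561/65536
P(at least one) = 1 - 6561/65536 = 58975/65536

58975/65536


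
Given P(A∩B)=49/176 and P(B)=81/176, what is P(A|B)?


P(A|B) = P(A∩B)/P(B) = (49/176)/(81/176) = 49/81

49/81


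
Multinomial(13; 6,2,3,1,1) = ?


13! = 6227020800
Denominator: 6!=720 * 2!=2 * 3!=6 * 1!=1 * 1!=1
Coefficient = 6227020800 / 8640 = 720720

720720


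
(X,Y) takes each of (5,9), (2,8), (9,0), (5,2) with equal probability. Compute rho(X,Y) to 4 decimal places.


Cov(X,Y) = -7.1875, Var(X) = 6.1875, Var(Y) = 14.6875
rho = Cov/(sqrt(VarX)*sqrt(VarY)) = -0.7540

-0.7540


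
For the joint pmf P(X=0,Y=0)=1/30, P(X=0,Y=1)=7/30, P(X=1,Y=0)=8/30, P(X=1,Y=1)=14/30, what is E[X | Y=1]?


P(Y=1) = 21/30
E[X|Y=1] = (0*7 + 1*14)/21 = 14/21 = 2/3

2/3


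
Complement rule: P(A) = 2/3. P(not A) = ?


P(A') = 1 - P(A) = 1 - 2/3 = 1/3

1/3


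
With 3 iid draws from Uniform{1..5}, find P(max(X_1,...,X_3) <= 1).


P(max <= 1) = P(all X_i <= 1) = (P(X_1 <= 1))^3
= (1/5)^3 = 1/125

1/125


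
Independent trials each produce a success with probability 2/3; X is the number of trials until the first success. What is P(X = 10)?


P(X=10) = (1-p)^9 * p = (1/3)^9 * 2/3
= 1/19683 * 2/3 = 2/59049

2/59049


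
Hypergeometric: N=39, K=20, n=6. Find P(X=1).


P(X=1) = C(20,1)*C(19,5) / C(39,6)
= 20*11628 / 3262623
= 232560/3262623 = 240/3367

240/3367


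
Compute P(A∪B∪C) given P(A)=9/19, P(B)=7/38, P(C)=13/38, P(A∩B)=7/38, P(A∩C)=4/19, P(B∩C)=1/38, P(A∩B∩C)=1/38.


P(A∪B∪C) = P(A)+P(B)+P(C) - P(AB)-P(AC)-P(BC) + P(ABC)
= 9/19+7/38+13/38 - 7/38-4/19-1/38 + 1/38
= 23/38

23/38


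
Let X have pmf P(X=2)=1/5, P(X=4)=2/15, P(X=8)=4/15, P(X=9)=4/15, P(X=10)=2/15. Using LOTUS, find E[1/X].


E[1/X] = sum(g(x)*P(x))
= 1/2*1/5 + 1/4*2/15 + 1/8*4/15 + 1/9*4/15 + 1/10*2/15
= 283/1350

283/1350


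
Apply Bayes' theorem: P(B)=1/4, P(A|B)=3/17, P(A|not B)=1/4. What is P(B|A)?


P(A) = P(A|B)P(B) + P(A|B')P(B') = 3/17*1/4 + 1/4*3/4 = 63/272
P(B|A) = P(A|B)P(B)/P(A) = (3/68)/(63/272) = 4/21

4/21


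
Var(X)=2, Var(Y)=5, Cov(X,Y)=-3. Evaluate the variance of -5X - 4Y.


Var(-5X - 4Y) = (-5)^2*Var(X) + (-4)^2*Var(Y) + 2*(-5)*(-4)*Cov(X,Y)
= 25*2 + 16*5 + 40*(-3)
= 50 + 80 - 120 = 10

10


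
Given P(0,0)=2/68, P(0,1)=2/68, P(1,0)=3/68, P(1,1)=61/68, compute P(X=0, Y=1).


Read from table: P(X=0, Y=1) = 2/68 = 1/34

1/34


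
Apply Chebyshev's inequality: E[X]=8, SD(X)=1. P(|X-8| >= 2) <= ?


k = 2/1 = 2
Chebyshev: P(|X-mu| >= k*sigma) <= 1/k^2 = 1/2^2 = 1/4

1/4


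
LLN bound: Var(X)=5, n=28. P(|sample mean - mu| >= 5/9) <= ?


Var(Xbar) = Var(X)/n = 5/28
Chebyshev: P(|Xbar-mu| >= 5/9) <= Var(Xbar)/(5/9)^2 = (5/28)/(25/81) = 81/140

81/140


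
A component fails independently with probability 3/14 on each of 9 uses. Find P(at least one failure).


P(at least one) = 1 - P(none)
P(none) = (1 - 3/14)^9 = (11/14)^9 = 2357947691/20661046784
P(at least one) = 1 - 2357947691/20661046784 = 18303099093/20661046784

18303099093/20661046784


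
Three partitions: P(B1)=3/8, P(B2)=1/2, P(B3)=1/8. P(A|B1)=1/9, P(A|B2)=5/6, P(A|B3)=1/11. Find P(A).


P(A) = P(A|B1)P(B1) + P(A|B2)P(B2) + P(A|B3)P(B3)
= 1/9*3/8 + 5/6*1/2 + 1/11*1/8
= 1/24 + 5/12 + 1/88 = 31/66

31/66


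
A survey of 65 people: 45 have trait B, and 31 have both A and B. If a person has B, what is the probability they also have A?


P(A|B) = P(A∩B)/P(B) = (31/65)/(45/65) = 31/45

31/45


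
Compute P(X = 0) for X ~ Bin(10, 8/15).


P(X=0) = C(10,0) * p^0 * (1-p)^10
= 1 * 1 * 282475249/576650390625
= 282475249/576650390625

282475249/576650390625


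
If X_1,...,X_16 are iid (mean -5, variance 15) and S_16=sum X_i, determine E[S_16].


E[S_n] = n*E[X_1] = 16*-5 = -80

-80


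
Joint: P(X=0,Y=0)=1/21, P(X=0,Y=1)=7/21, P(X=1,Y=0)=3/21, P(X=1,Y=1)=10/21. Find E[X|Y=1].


P(Y=1) = 17/21
E[X|Y=1] = (0*7 + 1*10)/17 = 10/17

10/17


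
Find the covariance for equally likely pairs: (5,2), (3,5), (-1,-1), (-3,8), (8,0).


E[X]=12/5, E[Y]=14/5, E[XY]=2/5
Cov(X,Y) = E[XY] - E[X]E[Y] = 2/5 - 12/5*14/5 = -158/25

-158/25


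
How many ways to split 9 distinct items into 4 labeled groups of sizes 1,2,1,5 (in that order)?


9! = 362880
Denominator: 1!=1 * 2!=2 * 1!=1 * 5!=120
Coefficient = 362880 / 240 = 1512

1512


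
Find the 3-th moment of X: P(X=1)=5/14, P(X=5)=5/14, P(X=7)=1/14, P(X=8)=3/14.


E[X^3] = sum(x^3 * P(x))
= 1*5/14 + 125*5/14 + 343*1/14 + 512*3/14
= 2509/14

2509/14


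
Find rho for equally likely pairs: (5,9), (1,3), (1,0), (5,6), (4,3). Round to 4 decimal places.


Cov(X,Y) = 4.5600, Var(X) = 3.3600, Var(Y) = 9.3600
rho = Cov/(sqrt(VarX)*sqrt(VarY)) = 0.8131

0.8131


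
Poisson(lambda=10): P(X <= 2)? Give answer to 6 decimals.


P(X<=2) = e^(-10)*10^0/0! + e^(-10)*10^1/1! + e^(-10)*10^2/2!
≈ 0.0000453999 + 0.0004539993 + 0.0022699965
= 0.0027693957
≈ 0.002769

0.002769


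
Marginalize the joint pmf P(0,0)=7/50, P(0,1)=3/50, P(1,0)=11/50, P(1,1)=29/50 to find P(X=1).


P(X=1) = P(1,0)+P(1,1) = 11/50 + 29/50 = 40/50 = 4/5

4/5


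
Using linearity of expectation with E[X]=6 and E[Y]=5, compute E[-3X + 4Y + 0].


E[-3X + 4Y + 0] = -3*E[X] + 4*E[Y] + 0
= (-3)*(6) + (4)*(5) + (0)
= -18 + 20 + 0 = 2

2


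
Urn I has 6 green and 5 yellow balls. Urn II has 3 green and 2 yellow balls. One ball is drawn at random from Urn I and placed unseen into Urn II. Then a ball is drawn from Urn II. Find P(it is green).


P(transfer green) = 6/11; P(transfer yellow) = 5/11
If green transferred: Urn II has 4 green of 6, so P(green|green moved) = 2/3
If yellow transferred: Urn II has 3 green of 6, so P(green|yellow moved) = 1/2
By total probability: P(green) = 6/11*2/3 + 5/11*1/2 = 13/22

13/22


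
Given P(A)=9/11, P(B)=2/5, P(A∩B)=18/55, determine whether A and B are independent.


P(A)*P(B) = 9/11*2/5 = 18/55
P(A∩B) = 18/55, which equals P(A)P(B), so independent

Yes, A and B are independent


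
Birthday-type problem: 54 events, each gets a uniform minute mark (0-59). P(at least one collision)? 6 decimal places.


P(all different) = prod((60-i)/60 for i=0..53) = 0.000000
P(at least one match) = 1 - 0.000000 = 1.000000

1.000000


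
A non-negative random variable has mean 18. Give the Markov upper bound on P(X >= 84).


Markov: P(X >= a) <= E[X]/a
P(X >= 84) <= 18/84 = 3/14

3/14


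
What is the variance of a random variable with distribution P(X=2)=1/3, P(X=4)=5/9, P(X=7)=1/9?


E[X] = 11/3, E[X^2] = 47/3
Var(X) = E[X^2] - (E[X])^2 = 47/3 - (11/3)^2 = 20/9

20/9


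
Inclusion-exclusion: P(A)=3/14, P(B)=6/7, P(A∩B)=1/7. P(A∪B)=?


P(A∪B) = P(A) + P(B) - P(A∩B)
= 3/14 + 6/7 - 1/7 = 13/14

13/14


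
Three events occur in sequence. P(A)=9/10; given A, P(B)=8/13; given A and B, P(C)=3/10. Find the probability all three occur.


P(A∩B∩C) = P(A) * P(B|A) * P(C|A∩B)
= 9/10 * 8/13 * 3/10
= 36/65 * 3/10 = 54/325

54/325


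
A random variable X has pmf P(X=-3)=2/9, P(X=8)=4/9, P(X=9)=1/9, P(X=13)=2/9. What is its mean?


E[X] = sum(x * P(x))
= -3*2/9 + 8*4/9 + 9*1/9 + 13*2/9
= 61/9

61/9


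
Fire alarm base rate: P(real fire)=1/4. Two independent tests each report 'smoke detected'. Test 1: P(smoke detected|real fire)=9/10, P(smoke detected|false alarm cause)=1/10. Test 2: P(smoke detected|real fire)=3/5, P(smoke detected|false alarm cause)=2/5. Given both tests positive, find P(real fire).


After test 1: P(+) = 9/10*1/4 + 1/10*3/4 = 3/10
P(B|+) = (9/40)/(3/10) = 3/4
After test 2 (use post1 as new prior): P(+) = 3/5*3/4 + 2/5*1/4 = 11/20
P(B|+,+) = (9/20)/(11/20) = 9/11

9/11


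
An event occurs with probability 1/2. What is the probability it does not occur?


P(A') = 1 - P(A) = 1 - 1/2 = 1/2

1/2


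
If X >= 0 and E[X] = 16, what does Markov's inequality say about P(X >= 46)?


Markov: P(X >= a) <= E[X]/a
P(X >= 46) <= 16/46 = 8/23

8/23


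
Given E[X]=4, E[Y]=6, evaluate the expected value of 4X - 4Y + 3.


E[4X - 4Y + 3] = 4*E[X] - 4*E[Y] + 3
= (4)*(4) + (-4)*(6) + (3)
= 16 - 24 + 3 = -5

-5


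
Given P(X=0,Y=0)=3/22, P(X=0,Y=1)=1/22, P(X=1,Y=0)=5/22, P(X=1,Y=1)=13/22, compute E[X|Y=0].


P(Y=0) = 8/22
E[X|Y=0] = (0*3 + 1*5)/8 = 5/8

5/8


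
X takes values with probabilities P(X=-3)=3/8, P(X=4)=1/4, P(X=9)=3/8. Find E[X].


E[X] = sum(x * P(x))
= -3*3/8 + 4*1/4 + 9*3/8
= 13/4

13/4


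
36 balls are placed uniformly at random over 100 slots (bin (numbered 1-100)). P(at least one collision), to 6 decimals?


P(all different) = prod((100-i)/100 for i=0..35) = 0.000736
P(at least one match) = 1 - 0.000736 = 0.999264

0.999264


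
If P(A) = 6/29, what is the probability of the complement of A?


P(A') = 1 - P(A) = 1 - 6/29 = 23/29

23/29


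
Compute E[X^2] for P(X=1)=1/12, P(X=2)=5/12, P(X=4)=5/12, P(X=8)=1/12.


E[X^2] = sum(g(x)*P(x))
= 1*1/12 + 4*5/12 + 16*5/12 + 64*1/12
= 55/4

55/4


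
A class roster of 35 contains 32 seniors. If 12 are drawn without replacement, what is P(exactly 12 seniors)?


P(X=12) = C(32,12)*C(3,0) / C(35,12)
= 225792840*1 / 834451800
= 225792840/834451800 = 23/85

23/85


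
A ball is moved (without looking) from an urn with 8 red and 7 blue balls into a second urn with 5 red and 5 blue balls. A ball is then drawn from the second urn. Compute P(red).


P(transfer red) = 8/15; P(transfer blue) = 7/15
If red transferred: Urn II has 6 red of 11, so P(red|red moved) = 6/11
If blue transferred: Urn II has 5 red of 11, so P(red|blue moved) = 5/11
By total probability: P(red) = 8/15*6/11 + 7/15*5/11 = 83/165

83/165


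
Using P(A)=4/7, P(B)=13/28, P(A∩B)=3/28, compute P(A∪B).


P(A∪B) = P(A) + P(B) - P(A∩B)
= 4/7 + 13/28 - 3/28 = 13/14

13/14


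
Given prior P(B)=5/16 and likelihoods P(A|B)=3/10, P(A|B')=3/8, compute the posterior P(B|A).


P(A) = P(A|B)P(B) + P(A|B')P(B') = 3/10*5/16 + 3/8*11/16 = 45/128
P(B|A) = P(A|B)P(B)/P(A) = (3/32)/(45/128) = 4/15

4/15


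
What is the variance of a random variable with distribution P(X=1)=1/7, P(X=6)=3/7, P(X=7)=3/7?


E[X] = 40/7, E[X^2] = 256/7
Var(X) = E[X^2] - (E[X])^2 = 256/7 - (40/7)^2 = 192/49

192/49


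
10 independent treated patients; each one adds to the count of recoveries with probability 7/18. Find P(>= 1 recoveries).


P(at least one) = 1 - P(none)
P(none) = (1 - 7/18)^10 = (11/18)^10 = 25937424601/3570467226624
P(at least one) = 1 - 25937424601/3570467226624 = 3544529802023/3570467226624

3544529802023/3570467226624


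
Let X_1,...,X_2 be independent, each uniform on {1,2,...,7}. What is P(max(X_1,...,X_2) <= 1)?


P(max <= 1) = P(all X_i <= 1) = (P(X_1 <= 1))^2
= (1/7)^2 = 1/49

1/49


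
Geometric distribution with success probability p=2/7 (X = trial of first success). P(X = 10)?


P(X=10) = (1-p)^9 * p = (5/7)^9 * 2/7
= 1953125/40353607 * 2/7 = 3906250/282475249

3906250/282475249


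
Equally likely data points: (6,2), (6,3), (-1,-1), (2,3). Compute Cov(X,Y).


E[X]=13/4, E[Y]=7/4, E[XY]=37/4
Cov(X,Y) = E[XY] - E[X]E[Y] = 37/4 - 13/4*7/4 = 57/16

57/16


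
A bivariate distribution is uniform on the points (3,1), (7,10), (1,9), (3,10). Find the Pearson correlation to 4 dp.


Cov(X,Y) = 1.7500, Var(X) = 4.7500, Var(Y) = 14.2500
rho = Cov/(sqrt(VarX)*sqrt(VarY)) = 0.2127

0.2127


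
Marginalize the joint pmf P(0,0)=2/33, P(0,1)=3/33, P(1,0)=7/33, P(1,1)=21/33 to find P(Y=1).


P(Y=1) = P(0,1)+P(1,1) = 3/33 + 21/33 = 24/33 = 8/11

8/11


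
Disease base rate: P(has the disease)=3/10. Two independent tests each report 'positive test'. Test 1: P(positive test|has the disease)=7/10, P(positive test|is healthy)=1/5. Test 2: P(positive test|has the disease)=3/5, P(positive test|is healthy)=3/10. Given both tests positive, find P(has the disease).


After test 1: P(+) = 7/10*3/10 + 1/5*7/10 = 7/20
P(B|+) = (21/100)/(7/20) = 3/5
After test 2 (use post1 as new prior): P(+) = 3/5*3/5 + 3/10*2/5 = 12/25
P(B|+,+) = (9/25)/(12/25) = 3/4

3/4


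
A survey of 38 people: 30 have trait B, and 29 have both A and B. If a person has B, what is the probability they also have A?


P(A|B) = P(A∩B)/P(B) = (29/38)/(30/38) = 29/30

29/30


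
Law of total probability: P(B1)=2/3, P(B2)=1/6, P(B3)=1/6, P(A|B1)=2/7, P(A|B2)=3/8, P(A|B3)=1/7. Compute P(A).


P(A) = P(A|B1)P(B1) + P(A|B2)P(B2) + P(A|B3)P(B3)
= 2/7*2/3 + 3/8*1/6 + 1/7*1/6
= 4/21 + 1/16 + 1/42 = 31/112

31/112


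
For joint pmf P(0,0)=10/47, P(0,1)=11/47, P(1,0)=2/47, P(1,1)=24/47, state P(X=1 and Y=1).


Read from table: P(X=1, Y=1) = 24/47

24/47


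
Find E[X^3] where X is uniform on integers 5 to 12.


E[X^3] = (1/8) * sum(x^3 for x=5..12)
= 5984/8 = 748

748


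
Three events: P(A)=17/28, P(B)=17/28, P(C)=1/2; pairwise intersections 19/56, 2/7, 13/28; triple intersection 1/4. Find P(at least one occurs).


P(A∪B∪C) = P(A)+P(B)+P(C) - P(AB)-P(AC)-P(BC) + P(ABC)
= 17/28+17/28+1/2 - 19/56-2/7-13/28 + 1/4
= 7/8

7/8


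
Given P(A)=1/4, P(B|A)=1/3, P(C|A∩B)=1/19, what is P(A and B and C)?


P(A∩B∩C) = P(A) * P(B|A) * P(C|A∩B)
= 1/4 * 1/3 * 1/19
= 1/12 * 1/19 = 1/228

1/228


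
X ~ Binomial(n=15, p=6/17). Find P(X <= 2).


P(X<=2) = P(X=0) + P(X=1) + P(X=2)
= 4177248169415651/2862423051509815793 + 34177485022491690/2862423051509815793 + 130495851904059180/2862423051509815793
= 168850585095966521/2862423051509815793

168850585095966521/2862423051509815793


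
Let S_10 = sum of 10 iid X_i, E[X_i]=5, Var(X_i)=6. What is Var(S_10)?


By independence, Var(S_n) = n*Var(X_1) = 10*6 = 60

60


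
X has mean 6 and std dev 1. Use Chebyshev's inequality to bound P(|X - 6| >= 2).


k = 2/1 = 2
Chebyshev: P(|X-mu| >= k*sigma) <= 1/k^2 = 1/2^2 = 1/4

1/4


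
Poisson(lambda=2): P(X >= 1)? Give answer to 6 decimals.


P(X>=1) = 1 - P(X<=0) = 1 - (e^(-2)*2^0/0!)
≈ 1 - 0.1353352832 = 0.8646647168
≈ 0.864665

0.864665


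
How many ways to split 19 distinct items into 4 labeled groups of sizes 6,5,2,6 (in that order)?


19! = 121645100408832000
Denominator: 6!=720 * 5!=120 * 2!=2 * 6!=720
Coefficient = 121645100408832000 / 124416000 = 977728752

977728752


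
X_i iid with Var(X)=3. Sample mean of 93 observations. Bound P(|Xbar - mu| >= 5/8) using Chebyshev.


Var(Xbar) = Var(X)/n = 3/93
Chebyshev: P(|Xbar-mu| >= 5/8) <= Var(Xbar)/(5/8)^2 = (1/31)/(25/64) = 64/775

64/775


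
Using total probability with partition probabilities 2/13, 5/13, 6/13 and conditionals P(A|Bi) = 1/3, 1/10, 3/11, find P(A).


P(A) = P(A|B1)P(B1) + P(A|B2)P(B2) + P(A|B3)P(B3)
= 1/3*2/13 + 1/10*5/13 + 3/11*6/13
= 2/39 + 1/26 + 18/143 = 185/858

185/858


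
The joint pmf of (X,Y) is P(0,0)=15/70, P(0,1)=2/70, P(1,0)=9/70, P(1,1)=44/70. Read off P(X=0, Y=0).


Read from table: P(X=0, Y=0) = 15/70 = 3/14

3/14


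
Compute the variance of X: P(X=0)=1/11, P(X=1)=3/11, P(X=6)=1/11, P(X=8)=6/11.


E[X] = 57/11, E[X^2] = 423/11
Var(X) = E[X^2] - (E[X])^2 = 423/11 - (57/11)^2 = 1404/121

1404/121


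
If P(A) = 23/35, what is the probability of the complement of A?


P(A') = 1 - P(A) = 1 - 23/35 = 12/35

12/35


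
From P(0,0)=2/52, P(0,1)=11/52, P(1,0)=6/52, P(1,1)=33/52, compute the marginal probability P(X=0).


P(X=0) = P(0,0)+P(0,1) = 2/52 + 11/52 = 13/52 = 1/4

1/4


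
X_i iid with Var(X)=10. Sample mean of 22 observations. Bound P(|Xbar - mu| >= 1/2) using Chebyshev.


Var(Xbar) = Var(X)/n = 10/22
Chebyshev: P(|Xbar-mu| >= 1/2) <= Var(Xbar)/(1/2)^2 = (5/11)/(1/4) = 20/11
Bound exceeds 1, so trivial bound: 1

1


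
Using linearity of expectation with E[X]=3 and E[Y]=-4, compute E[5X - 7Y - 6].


E[5X - 7Y - 6] = 5*E[X] - 7*E[Y] - 6
= (5)*(3) + (-7)*(-4) + (-6)
= 15 + 28 - 6 = 37

37


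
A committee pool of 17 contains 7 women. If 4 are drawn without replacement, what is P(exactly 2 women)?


P(X=2) = C(7,2)*C(10,2) / C(17,4)
= 21*45 / 2380
= 945/2380 = 27/68

27/68


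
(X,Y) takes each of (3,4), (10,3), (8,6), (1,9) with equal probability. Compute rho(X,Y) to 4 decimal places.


Cov(X,Y) = -5.5000, Var(X) = 13.2500, Var(Y) = 5.2500
rho = Cov/(sqrt(VarX)*sqrt(VarY)) = -0.6594

-0.6594


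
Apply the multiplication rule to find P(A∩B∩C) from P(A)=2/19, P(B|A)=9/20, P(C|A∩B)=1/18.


P(A∩B∩C) = P(A) * P(B|A) * P(C|A∩B)
= 2/19 * 9/20 * 1/18
= 9/190 * 1/18 = 1/380

1/380


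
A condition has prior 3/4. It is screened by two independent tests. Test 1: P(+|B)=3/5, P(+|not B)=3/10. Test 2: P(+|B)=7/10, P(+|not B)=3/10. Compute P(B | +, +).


After test 1: P(+) = 3/5*3/4 + 3/10*1/4 = 21/40
P(B|+) = (9/20)/(21/40) = 6/7
After test 2 (use post1 as new prior): P(+) = 7/10*6/7 + 3/10*1/7 = 9/14
P(B|+,+) = (3/5)/(9/14) = 14/15

14/15


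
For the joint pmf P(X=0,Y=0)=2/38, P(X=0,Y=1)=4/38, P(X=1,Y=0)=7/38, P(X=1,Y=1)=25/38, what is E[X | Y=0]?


P(Y=0) = 9/38
E[X|Y=0] = (0*2 + 1*7)/9 = 7/9

7/9


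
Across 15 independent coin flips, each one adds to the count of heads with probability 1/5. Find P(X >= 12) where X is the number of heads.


P(X>=12) = P(X=12) + P(X=13) + P(X=14) + P(X=15)
= 5824/6103515625 + 336/6103515625 + 12/6103515625 + 1/30517578125
= 30861/30517578125

30861/30517578125


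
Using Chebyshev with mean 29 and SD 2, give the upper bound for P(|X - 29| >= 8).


k = 8/2 = 4
Chebyshev: P(|X-mu| >= k*sigma) <= 1/k^2 = 1/4^2 = 1/16

1/16


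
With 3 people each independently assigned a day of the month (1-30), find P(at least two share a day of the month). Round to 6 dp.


P(all different) = prod((30-i)/30 for i=0..2) = 0.902222
P(at least one match) = 1 - 0.902222 = 0.097778

0.097778


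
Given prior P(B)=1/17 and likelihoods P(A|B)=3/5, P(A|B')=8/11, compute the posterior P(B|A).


P(A) = P(A|B)P(B) + P(A|B')P(B') = 3/5*1/17 + 8/11*16/17 = 673/935
P(B|A) = P(A|B)P(B)/P(A) = (3/85)/(673/935) = 33/673

33/673


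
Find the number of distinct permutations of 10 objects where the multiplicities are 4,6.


10! = 3628800
Denominator: 4!=24 * 6!=720
Coefficient = 3628800 / 17280 = 210

210


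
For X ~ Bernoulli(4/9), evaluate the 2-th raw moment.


For Bernoulli: X in {0,1}
E[X^2] = 0^2*(1-4/9) + 1^2*4/9 = 4/9

4/9


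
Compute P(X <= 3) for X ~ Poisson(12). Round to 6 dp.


P(X<=3) = e^(-12)*12^0/0! + e^(-12)*12^1/1! + e^(-12)*12^2/2! + e^(-12)*12^3/3!
≈ 0.0000061442 + 0.0000737305 + 0.0004423833 + 0.0017695332
= 0.0022917912
≈ 0.002292

0.002292


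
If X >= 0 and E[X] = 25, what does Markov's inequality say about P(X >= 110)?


Markov: P(X >= a) <= E[X]/a
P(X >= 110) <= 25/110 = 5/22

5/22


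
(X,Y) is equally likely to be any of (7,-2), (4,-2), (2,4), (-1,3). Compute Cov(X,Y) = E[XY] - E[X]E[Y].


E[X]=3, E[Y]=3/4, E[XY]=-17/4
Cov(X,Y) = E[XY] - E[X]E[Y] = -17/4 - 3*3/4 = -13/2

-13/2


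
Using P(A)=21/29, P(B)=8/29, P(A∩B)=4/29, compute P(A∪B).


P(A∪B) = P(A) + P(B) - P(A∩B)
= 21/29 + 8/29 - 4/29 = 25/29

25/29


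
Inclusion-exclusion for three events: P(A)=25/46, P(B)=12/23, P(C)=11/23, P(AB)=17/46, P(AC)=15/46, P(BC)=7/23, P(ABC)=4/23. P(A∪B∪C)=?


P(A∪B∪C) = P(A)+P(B)+P(C) - P(AB)-P(AC)-P(BC) + P(ABC)
= 25/46+12/23+11/23 - 17/46-15/46-7/23 + 4/23
= 33/46

33/46


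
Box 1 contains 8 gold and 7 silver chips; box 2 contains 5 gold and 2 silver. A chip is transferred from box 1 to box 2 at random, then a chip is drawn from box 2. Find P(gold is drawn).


P(transfer gold) = 8/15; P(transfer silver) = 7/15
If gold transferred: Urn II has 6 gold of 8, so P(gold|gold moved) = 3/4
If silver transferred: Urn II has 5 gold of 8, so P(gold|silver moved) = 5/8
By total probability: P(gold) = 8/15*3/4 + 7/15*5/8 = 83/120

83/120


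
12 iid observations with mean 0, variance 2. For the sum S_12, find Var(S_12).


By independence, Var(S_n) = n*Var(X_1) = 12*2 = 24

24


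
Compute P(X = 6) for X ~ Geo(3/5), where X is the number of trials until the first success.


P(X=6) = (1-p)^5 * p = (2/5)^5 * 3/5
= 32/3125 * 3/5 = 96/15625

96/15625


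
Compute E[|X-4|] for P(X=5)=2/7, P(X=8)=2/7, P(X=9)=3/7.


E[|X-4|] = sum(g(x)*P(x))
= 1*2/7 + 4*2/7 + 5*3/7
= 25/7

25/7


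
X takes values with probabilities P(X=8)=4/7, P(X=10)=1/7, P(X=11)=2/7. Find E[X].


E[X] = sum(x * P(x))
= 8*4/7 + 10*1/7 + 11*2/7
= 64/7

64/7


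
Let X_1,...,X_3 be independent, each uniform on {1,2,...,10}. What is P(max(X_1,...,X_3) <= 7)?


P(max <= 7) = P(all X_i <= 7) = (P(X_1 <= 7))^3
= (7/10)^3 = 343/1000

343/1000


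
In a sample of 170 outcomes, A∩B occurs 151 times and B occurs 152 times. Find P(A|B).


P(A|B) = P(A∩B)/P(B) = (151/170)/(152/170) = 151/152

151/152


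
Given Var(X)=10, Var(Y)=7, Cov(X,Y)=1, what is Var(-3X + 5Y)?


Var(-3X + 5Y) = (-3)^2*Var(X) + 5^2*Var(Y) + 2*(-3)*5*Cov(X,Y)
= 9*10 + 25*7 - 30*1
= 90 + 175 - 30 = 235

235


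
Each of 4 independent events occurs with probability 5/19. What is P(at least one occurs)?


P(at least one) = 1 - P(none)
P(none) = (1 - 5/19)^4 = (14/19)^4 = 38416/130321
P(at least one) = 1 - 38416/130321 = 91905/130321

91905/130321


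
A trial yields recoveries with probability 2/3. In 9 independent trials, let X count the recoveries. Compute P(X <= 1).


P(X<=1) = P(X=0) + P(X=1)
= 1/19683 + 2/2187
= 19/19683

19/19683


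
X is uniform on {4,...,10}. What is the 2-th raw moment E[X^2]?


E[X^2] = (1/7) * sum(x^2 for x=4..10)
= 371/7 = 53

53


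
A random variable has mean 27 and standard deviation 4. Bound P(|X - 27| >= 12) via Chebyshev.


k = 12/4 = 3
Chebyshev: P(|X-mu| >= k*sigma) <= 1/k^2 = 1/3^2 = 1/9

1/9


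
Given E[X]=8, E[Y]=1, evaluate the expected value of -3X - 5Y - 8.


E[-3X - 5Y - 8] = -3*E[X] - 5*E[Y] - 8
= (-3)*(8) + (-5)*(1) + (-8)
= -24 - 5 - 8 = -37

-37


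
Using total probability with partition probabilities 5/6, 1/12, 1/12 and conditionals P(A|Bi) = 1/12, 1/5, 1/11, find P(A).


P(A) = P(A|B1)P(B1) + P(A|B2)P(B2) + P(A|B3)P(B3)
= 1/12*5/6 + 1/5*1/12 + 1/11*1/12
= 5/72 + 1/60 + 1/132 = 371/3960

371/3960


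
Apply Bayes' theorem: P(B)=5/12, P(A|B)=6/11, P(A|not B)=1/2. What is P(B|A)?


P(A) = P(A|B)P(B) + P(A|B')P(B') = 6/11*5/12 + 1/2*7/12 = 137/264
P(B|A) = P(A|B)P(B)/P(A) = (5/22)/(137/264) = 60/137

60/137


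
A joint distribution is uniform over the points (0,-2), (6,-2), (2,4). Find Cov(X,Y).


E[X]=8/3, E[Y]=0, E[XY]=-4/3
Cov(X,Y) = E[XY] - E[X]E[Y] = -4/3 - 8/3*0 = -4/3

-4/3


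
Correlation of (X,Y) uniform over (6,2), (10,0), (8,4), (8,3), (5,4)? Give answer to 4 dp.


Cov(X,Y) = -1.6400, Var(X) = 3.0400, Var(Y) = 2.2400
rho = Cov/(sqrt(VarX)*sqrt(VarY)) = -0.6285

-0.6285


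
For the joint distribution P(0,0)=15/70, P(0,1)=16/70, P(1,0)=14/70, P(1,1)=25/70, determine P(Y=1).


P(Y=1) = P(0,1)+P(1,1) = 16/70 + 25/70 = 41/70

41/70


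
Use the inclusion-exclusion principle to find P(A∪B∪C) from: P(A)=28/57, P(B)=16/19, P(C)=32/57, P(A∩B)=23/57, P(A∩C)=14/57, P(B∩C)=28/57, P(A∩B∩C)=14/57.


P(A∪B∪C) = P(A)+P(B)+P(C) - P(AB)-P(AC)-P(BC) + P(ABC)
= 28/57+16/19+32/57 - 23/57-14/57-28/57 + 14/57
= 1

1


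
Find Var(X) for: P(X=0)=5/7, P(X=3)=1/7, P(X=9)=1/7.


E[X] = 12/7, E[X^2] = 90/7
Var(X) = E[X^2] - (E[X])^2 = 90/7 - (12/7)^2 = 486/49

486/49


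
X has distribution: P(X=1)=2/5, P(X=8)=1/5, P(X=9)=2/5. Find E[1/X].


E[1/X] = sum(g(x)*P(x))
= 1*2/5 + 1/8*1/5 + 1/9*2/5
= 169/360

169/360


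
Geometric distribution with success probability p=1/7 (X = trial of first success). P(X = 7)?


P(X=7) = (1-p)^6 * p = (6/7)^6 * 1/7
= 46656/117649 * 1/7 = 46656/823543

46656/823543


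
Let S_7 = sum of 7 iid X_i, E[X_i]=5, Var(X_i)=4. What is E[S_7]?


E[S_n] = n*E[X_1] = 7*5 = 35

35


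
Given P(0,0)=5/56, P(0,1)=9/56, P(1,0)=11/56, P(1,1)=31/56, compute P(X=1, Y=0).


Read from table: P(X=1, Y=0) = 11/56

11/56


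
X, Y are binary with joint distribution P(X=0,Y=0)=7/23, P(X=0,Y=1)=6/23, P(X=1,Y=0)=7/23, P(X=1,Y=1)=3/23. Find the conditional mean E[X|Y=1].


P(Y=1) = 9/23
E[X|Y=1] = (0*6 + 1*3)/9 = 3/9 = 1/3

1/3


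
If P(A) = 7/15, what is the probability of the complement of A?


P(A') = 1 - P(A) = 1 - 7/15 = 8/15

8/15


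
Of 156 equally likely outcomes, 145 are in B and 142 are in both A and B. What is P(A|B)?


P(A|B) = P(A∩B)/P(B) = (142/156)/(145/156) = 142/145

142/145


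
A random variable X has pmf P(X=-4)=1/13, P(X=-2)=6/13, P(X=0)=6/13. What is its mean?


E[X] = sum(x * P(x))
= -4*1/13 - 2*6/13 + 0*6/13
= -16/13

-16/13


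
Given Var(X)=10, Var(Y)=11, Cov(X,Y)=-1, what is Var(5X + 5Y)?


Var(5X + 5Y) = 5^2*Var(X) + 5^2*Var(Y) + 2*5*5*Cov(X,Y)
= 25*10 + 25*11 + 50*(-1)
= 250 + 275 - 50 = 475

475


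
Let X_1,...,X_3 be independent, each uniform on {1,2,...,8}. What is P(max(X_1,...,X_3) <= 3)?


P(max <= 3) = P(all X_i <= 3) = (P(X_1 <= 3))^3
= (3/8)^3 = 27/512

27/512


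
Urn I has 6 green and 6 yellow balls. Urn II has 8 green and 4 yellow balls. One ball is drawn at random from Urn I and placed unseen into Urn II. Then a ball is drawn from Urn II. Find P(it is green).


P(transfer green) = 6/12 = 1/2; P(transfer yellow) = 1/2
If green transferred: Urn II has 9 green of 13, so P(green|green moved) = 9/13
If yellow transferred: Urn II has 8 green of 13, so P(green|yellow moved) = 8/13
By total probability: P(green) = 1/2*9/13 + 1/2*8/13 = 17/26

17/26


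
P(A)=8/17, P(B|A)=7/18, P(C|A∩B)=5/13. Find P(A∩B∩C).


P(A∩B∩C) = P(A) * P(B|A) * P(C|A∩B)
= 8/17 * 7/18 * 5/13
= 28/153 * 5/13 = 140/1989

140/1989


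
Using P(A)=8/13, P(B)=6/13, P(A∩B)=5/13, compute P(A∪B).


P(A∪B) = P(A) + P(B) - P(A∩B)
= 8/13 + 6/13 - 5/13 = 9/13

9/13


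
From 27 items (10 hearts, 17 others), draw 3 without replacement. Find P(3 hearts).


P(X=3) = C(10,3)*C(17,0) / C(27,3)
= 120*1 / 2925
= 120/2925 = 8/195

8/195


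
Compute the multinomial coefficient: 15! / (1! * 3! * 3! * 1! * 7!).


15! = 1307674368000
Denominator: 1!=1 * 3!=6 * 3!=6 * 1!=1 * 7!=5040
Coefficient = 1307674368000 / 181440 = 7207200

7207200


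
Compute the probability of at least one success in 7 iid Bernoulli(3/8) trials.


P(at least one) = 1 - P(none)
P(none) = (1 - 3/8)^7 = (5/8)^7 = 78125/2097152
P(at least one) = 1 - 78125/2097152 = 2019027/2097152

2019027/2097152


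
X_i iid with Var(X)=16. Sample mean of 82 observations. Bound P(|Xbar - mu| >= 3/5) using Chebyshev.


Var(Xbar) = Var(X)/n = 16/82
Chebyshev: P(|Xbar-mu| >= 3/5) <= Var(Xbar)/(3/5)^2 = (8/41)/(9/25) = 200/369

200/369


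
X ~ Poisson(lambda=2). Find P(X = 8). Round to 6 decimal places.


P(X=8) = e^(-2) * 2^8 / 8!
≈ 0.1353352832 * 256 / 40320
≈ 0.000859

0.000859


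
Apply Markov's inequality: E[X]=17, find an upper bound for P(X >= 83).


Markov: P(X >= a) <= E[X]/a
P(X >= 83) <= 17/83

17/83


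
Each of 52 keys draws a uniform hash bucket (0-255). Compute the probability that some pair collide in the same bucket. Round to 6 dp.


P(all different) = prod((256-i)/256 for i=0..51) = 0.003823
P(at least one match) = 1 - 0.003823 = 0.996177

0.996177


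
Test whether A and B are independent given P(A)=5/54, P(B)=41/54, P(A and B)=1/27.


P(A)*P(B) = 5/54*41/54 = 205/2916
P(A∩B) = 1/27 != 205/2916, so not independent

No, A and B are not independent


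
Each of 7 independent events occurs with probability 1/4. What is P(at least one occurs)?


P(at least one) = 1 - P(none)
P(none) = (1 - 1/4)^7 = (3/4)^7 = 2187/16384
P(at least one) = 1 - 2187/16384 = 14197/16384

14197/16384


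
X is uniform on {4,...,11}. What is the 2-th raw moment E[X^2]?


E[X^2] = (1/8) * sum(x^2 for x=4..11)
= 492/8 = 123/2

123/2


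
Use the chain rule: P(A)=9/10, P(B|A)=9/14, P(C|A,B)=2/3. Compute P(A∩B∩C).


P(A∩B∩C) = P(A) * P(B|A) * P(C|A∩B)
= 9/10 * 9/14 * 2/3
= 81/140 * 2/3 = 27/70

27/70


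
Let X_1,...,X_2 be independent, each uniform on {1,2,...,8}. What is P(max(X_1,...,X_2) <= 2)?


P(max <= 2) = P(all X_i <= 2) = (P(X_1 <= 2))^2
= (2/8)^2 = (1/4)^2 = 1/16

1/16


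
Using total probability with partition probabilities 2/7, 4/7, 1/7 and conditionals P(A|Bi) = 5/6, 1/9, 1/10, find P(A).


P(A) = P(A|B1)P(B1) + P(A|B2)P(B2) + P(A|B3)P(B3)
= 5/6*2/7 + 1/9*4/7 + 1/10*1/7
= 5/21 + 4/63 + 1/70 = 199/630

199/630


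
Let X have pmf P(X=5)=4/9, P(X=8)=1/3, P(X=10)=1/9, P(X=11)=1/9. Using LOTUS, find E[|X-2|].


E[|X-2|] = sum(g(x)*P(x))
= 3*4/9 + 6*1/3 + 8*1/9 + 9*1/9
= 47/9

47/9


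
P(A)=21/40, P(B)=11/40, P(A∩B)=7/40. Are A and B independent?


P(A)*P(B) = 21/40*11/40 = 231/1600
P(A∩B) = 7/40 != 231/1600, so not independent

No, A and B are not independent


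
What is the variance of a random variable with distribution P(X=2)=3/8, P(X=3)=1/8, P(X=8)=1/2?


E[X] = 41/8, E[X^2] = 277/8
Var(X) = E[X^2] - (E[X])^2 = 277/8 - (41/8)^2 = 535/64

535/64


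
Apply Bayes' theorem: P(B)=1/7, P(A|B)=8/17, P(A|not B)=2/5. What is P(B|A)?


P(A) = P(A|B)P(B) + P(A|B')P(B') = 8/17*1/7 + 2/5*6/7 = 244/595
P(B|A) = P(A|B)P(B)/P(A) = (8/119)/(244/595) = 10/61

10/61


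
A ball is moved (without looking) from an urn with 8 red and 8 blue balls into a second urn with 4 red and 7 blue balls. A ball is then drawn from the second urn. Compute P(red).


P(transfer red) = 8/16 = 1/2; P(transfer blue) = 1/2
If red transferred: Urn II has 5 red of 12, so P(red|red moved) = 5/12
If blue transferred: Urn II has 4 red of 12, so P(red|blue moved) = 1/3
By total probability: P(red) = 1/2*5/12 + 1/2*1/3 = 3/8

3/8


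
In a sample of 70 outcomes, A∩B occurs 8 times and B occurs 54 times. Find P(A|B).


P(A|B) = P(A∩B)/P(B) = (8/70)/(54/70) = 8/54 = 4/27

4/27


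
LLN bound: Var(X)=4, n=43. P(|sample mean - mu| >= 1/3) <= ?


Var(Xbar) = Var(X)/n = 4/43
Chebyshev: P(|Xbar-mu| >= 1/3) <= Var(Xbar)/(1/3)^2 = (4/43)/(1/9) = 36/43

36/43
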